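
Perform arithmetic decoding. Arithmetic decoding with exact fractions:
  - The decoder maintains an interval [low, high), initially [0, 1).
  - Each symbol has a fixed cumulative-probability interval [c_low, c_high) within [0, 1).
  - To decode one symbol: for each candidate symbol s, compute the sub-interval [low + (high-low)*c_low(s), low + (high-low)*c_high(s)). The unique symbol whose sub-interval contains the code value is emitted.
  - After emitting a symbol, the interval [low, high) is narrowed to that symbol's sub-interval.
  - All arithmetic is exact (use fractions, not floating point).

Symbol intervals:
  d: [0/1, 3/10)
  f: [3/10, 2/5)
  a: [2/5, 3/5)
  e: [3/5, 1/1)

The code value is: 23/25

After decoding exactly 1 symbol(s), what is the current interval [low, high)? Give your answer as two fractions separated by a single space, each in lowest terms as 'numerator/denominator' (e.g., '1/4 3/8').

Step 1: interval [0/1, 1/1), width = 1/1 - 0/1 = 1/1
  'd': [0/1 + 1/1*0/1, 0/1 + 1/1*3/10) = [0/1, 3/10)
  'f': [0/1 + 1/1*3/10, 0/1 + 1/1*2/5) = [3/10, 2/5)
  'a': [0/1 + 1/1*2/5, 0/1 + 1/1*3/5) = [2/5, 3/5)
  'e': [0/1 + 1/1*3/5, 0/1 + 1/1*1/1) = [3/5, 1/1) <- contains code 23/25
  emit 'e', narrow to [3/5, 1/1)

Answer: 3/5 1/1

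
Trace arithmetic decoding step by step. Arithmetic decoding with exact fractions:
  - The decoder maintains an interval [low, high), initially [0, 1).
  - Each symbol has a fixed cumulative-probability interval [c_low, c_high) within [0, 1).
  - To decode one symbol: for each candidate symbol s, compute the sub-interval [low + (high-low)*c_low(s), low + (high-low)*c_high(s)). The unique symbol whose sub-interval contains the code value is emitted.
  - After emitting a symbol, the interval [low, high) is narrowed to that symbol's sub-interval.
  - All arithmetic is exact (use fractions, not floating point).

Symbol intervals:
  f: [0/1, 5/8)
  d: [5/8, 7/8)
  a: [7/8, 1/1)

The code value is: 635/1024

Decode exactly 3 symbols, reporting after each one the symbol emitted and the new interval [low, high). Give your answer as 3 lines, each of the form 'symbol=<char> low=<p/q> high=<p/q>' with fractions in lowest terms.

Step 1: interval [0/1, 1/1), width = 1/1 - 0/1 = 1/1
  'f': [0/1 + 1/1*0/1, 0/1 + 1/1*5/8) = [0/1, 5/8) <- contains code 635/1024
  'd': [0/1 + 1/1*5/8, 0/1 + 1/1*7/8) = [5/8, 7/8)
  'a': [0/1 + 1/1*7/8, 0/1 + 1/1*1/1) = [7/8, 1/1)
  emit 'f', narrow to [0/1, 5/8)
Step 2: interval [0/1, 5/8), width = 5/8 - 0/1 = 5/8
  'f': [0/1 + 5/8*0/1, 0/1 + 5/8*5/8) = [0/1, 25/64)
  'd': [0/1 + 5/8*5/8, 0/1 + 5/8*7/8) = [25/64, 35/64)
  'a': [0/1 + 5/8*7/8, 0/1 + 5/8*1/1) = [35/64, 5/8) <- contains code 635/1024
  emit 'a', narrow to [35/64, 5/8)
Step 3: interval [35/64, 5/8), width = 5/8 - 35/64 = 5/64
  'f': [35/64 + 5/64*0/1, 35/64 + 5/64*5/8) = [35/64, 305/512)
  'd': [35/64 + 5/64*5/8, 35/64 + 5/64*7/8) = [305/512, 315/512)
  'a': [35/64 + 5/64*7/8, 35/64 + 5/64*1/1) = [315/512, 5/8) <- contains code 635/1024
  emit 'a', narrow to [315/512, 5/8)

Answer: symbol=f low=0/1 high=5/8
symbol=a low=35/64 high=5/8
symbol=a low=315/512 high=5/8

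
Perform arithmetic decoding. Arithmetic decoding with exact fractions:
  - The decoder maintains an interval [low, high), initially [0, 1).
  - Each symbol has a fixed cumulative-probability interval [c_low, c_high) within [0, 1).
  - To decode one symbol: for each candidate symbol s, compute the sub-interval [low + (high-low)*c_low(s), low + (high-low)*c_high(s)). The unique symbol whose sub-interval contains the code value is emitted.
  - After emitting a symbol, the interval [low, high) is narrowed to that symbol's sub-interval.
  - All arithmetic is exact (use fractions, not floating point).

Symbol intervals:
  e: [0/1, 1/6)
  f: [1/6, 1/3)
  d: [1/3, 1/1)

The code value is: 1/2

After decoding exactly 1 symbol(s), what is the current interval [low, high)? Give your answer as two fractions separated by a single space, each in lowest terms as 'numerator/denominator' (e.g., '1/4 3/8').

Step 1: interval [0/1, 1/1), width = 1/1 - 0/1 = 1/1
  'e': [0/1 + 1/1*0/1, 0/1 + 1/1*1/6) = [0/1, 1/6)
  'f': [0/1 + 1/1*1/6, 0/1 + 1/1*1/3) = [1/6, 1/3)
  'd': [0/1 + 1/1*1/3, 0/1 + 1/1*1/1) = [1/3, 1/1) <- contains code 1/2
  emit 'd', narrow to [1/3, 1/1)

Answer: 1/3 1/1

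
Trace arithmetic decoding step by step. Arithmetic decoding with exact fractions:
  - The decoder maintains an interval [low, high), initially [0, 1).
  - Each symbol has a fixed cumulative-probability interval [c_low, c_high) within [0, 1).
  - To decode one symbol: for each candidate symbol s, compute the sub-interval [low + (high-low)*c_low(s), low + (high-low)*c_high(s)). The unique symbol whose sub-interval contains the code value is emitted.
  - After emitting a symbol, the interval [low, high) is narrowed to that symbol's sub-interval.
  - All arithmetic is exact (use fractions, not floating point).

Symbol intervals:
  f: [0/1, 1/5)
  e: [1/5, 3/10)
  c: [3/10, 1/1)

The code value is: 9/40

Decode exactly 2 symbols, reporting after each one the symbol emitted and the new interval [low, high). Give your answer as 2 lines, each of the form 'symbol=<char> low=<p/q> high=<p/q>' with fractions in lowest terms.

Answer: symbol=e low=1/5 high=3/10
symbol=e low=11/50 high=23/100

Derivation:
Step 1: interval [0/1, 1/1), width = 1/1 - 0/1 = 1/1
  'f': [0/1 + 1/1*0/1, 0/1 + 1/1*1/5) = [0/1, 1/5)
  'e': [0/1 + 1/1*1/5, 0/1 + 1/1*3/10) = [1/5, 3/10) <- contains code 9/40
  'c': [0/1 + 1/1*3/10, 0/1 + 1/1*1/1) = [3/10, 1/1)
  emit 'e', narrow to [1/5, 3/10)
Step 2: interval [1/5, 3/10), width = 3/10 - 1/5 = 1/10
  'f': [1/5 + 1/10*0/1, 1/5 + 1/10*1/5) = [1/5, 11/50)
  'e': [1/5 + 1/10*1/5, 1/5 + 1/10*3/10) = [11/50, 23/100) <- contains code 9/40
  'c': [1/5 + 1/10*3/10, 1/5 + 1/10*1/1) = [23/100, 3/10)
  emit 'e', narrow to [11/50, 23/100)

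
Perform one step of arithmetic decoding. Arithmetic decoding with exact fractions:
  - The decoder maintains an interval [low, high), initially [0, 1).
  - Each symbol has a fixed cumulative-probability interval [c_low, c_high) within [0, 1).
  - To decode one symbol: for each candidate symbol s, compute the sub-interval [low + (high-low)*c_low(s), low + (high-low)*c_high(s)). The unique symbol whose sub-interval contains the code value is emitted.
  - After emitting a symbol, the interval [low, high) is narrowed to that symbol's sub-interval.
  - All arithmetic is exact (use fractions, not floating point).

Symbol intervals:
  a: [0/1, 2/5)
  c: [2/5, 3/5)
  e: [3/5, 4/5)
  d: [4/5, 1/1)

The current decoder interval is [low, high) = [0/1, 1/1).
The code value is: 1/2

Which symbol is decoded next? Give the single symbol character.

Answer: c

Derivation:
Interval width = high − low = 1/1 − 0/1 = 1/1
Scaled code = (code − low) / width = (1/2 − 0/1) / 1/1 = 1/2
  a: [0/1, 2/5) 
  c: [2/5, 3/5) ← scaled code falls here ✓
  e: [3/5, 4/5) 
  d: [4/5, 1/1) 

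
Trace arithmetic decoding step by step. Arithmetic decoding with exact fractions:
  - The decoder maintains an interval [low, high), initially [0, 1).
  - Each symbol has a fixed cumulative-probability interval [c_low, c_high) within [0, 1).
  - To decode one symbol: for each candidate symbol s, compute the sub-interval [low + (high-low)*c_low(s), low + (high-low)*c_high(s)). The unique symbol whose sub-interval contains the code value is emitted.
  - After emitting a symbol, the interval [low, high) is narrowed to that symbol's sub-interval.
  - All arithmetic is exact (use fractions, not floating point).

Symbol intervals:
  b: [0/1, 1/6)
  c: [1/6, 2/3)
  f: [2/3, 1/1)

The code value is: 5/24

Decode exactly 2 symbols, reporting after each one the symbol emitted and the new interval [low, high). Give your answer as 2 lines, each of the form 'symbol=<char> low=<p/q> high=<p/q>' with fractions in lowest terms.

Step 1: interval [0/1, 1/1), width = 1/1 - 0/1 = 1/1
  'b': [0/1 + 1/1*0/1, 0/1 + 1/1*1/6) = [0/1, 1/6)
  'c': [0/1 + 1/1*1/6, 0/1 + 1/1*2/3) = [1/6, 2/3) <- contains code 5/24
  'f': [0/1 + 1/1*2/3, 0/1 + 1/1*1/1) = [2/3, 1/1)
  emit 'c', narrow to [1/6, 2/3)
Step 2: interval [1/6, 2/3), width = 2/3 - 1/6 = 1/2
  'b': [1/6 + 1/2*0/1, 1/6 + 1/2*1/6) = [1/6, 1/4) <- contains code 5/24
  'c': [1/6 + 1/2*1/6, 1/6 + 1/2*2/3) = [1/4, 1/2)
  'f': [1/6 + 1/2*2/3, 1/6 + 1/2*1/1) = [1/2, 2/3)
  emit 'b', narrow to [1/6, 1/4)

Answer: symbol=c low=1/6 high=2/3
symbol=b low=1/6 high=1/4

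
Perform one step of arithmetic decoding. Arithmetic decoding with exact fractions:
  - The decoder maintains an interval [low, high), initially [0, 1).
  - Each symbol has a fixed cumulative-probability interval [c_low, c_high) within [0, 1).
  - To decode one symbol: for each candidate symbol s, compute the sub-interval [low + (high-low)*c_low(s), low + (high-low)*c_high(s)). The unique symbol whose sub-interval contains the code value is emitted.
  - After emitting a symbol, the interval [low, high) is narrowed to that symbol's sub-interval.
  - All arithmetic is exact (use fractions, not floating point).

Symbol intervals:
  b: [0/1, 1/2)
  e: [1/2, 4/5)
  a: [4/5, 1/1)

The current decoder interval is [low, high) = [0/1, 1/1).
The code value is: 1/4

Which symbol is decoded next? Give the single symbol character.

Interval width = high − low = 1/1 − 0/1 = 1/1
Scaled code = (code − low) / width = (1/4 − 0/1) / 1/1 = 1/4
  b: [0/1, 1/2) ← scaled code falls here ✓
  e: [1/2, 4/5) 
  a: [4/5, 1/1) 

Answer: b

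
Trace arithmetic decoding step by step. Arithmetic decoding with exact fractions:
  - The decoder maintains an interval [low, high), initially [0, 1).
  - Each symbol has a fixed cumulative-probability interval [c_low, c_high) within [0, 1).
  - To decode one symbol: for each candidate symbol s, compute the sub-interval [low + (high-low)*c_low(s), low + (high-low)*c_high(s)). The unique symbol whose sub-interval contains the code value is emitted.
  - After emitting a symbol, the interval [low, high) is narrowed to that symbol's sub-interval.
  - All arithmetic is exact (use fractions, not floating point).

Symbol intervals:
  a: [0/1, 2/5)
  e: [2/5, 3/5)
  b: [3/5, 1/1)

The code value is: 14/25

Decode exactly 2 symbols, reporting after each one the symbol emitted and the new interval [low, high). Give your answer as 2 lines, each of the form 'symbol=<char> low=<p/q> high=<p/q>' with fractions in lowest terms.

Step 1: interval [0/1, 1/1), width = 1/1 - 0/1 = 1/1
  'a': [0/1 + 1/1*0/1, 0/1 + 1/1*2/5) = [0/1, 2/5)
  'e': [0/1 + 1/1*2/5, 0/1 + 1/1*3/5) = [2/5, 3/5) <- contains code 14/25
  'b': [0/1 + 1/1*3/5, 0/1 + 1/1*1/1) = [3/5, 1/1)
  emit 'e', narrow to [2/5, 3/5)
Step 2: interval [2/5, 3/5), width = 3/5 - 2/5 = 1/5
  'a': [2/5 + 1/5*0/1, 2/5 + 1/5*2/5) = [2/5, 12/25)
  'e': [2/5 + 1/5*2/5, 2/5 + 1/5*3/5) = [12/25, 13/25)
  'b': [2/5 + 1/5*3/5, 2/5 + 1/5*1/1) = [13/25, 3/5) <- contains code 14/25
  emit 'b', narrow to [13/25, 3/5)

Answer: symbol=e low=2/5 high=3/5
symbol=b low=13/25 high=3/5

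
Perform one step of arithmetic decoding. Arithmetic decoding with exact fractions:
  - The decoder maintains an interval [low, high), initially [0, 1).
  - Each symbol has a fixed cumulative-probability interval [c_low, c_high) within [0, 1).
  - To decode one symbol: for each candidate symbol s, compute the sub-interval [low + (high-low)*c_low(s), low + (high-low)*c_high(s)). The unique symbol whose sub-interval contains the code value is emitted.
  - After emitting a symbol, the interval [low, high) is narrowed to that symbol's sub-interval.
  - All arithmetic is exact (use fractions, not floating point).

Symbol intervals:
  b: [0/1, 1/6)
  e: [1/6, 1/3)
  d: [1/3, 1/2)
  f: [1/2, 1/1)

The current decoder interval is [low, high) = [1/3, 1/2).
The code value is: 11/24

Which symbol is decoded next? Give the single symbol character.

Interval width = high − low = 1/2 − 1/3 = 1/6
Scaled code = (code − low) / width = (11/24 − 1/3) / 1/6 = 3/4
  b: [0/1, 1/6) 
  e: [1/6, 1/3) 
  d: [1/3, 1/2) 
  f: [1/2, 1/1) ← scaled code falls here ✓

Answer: f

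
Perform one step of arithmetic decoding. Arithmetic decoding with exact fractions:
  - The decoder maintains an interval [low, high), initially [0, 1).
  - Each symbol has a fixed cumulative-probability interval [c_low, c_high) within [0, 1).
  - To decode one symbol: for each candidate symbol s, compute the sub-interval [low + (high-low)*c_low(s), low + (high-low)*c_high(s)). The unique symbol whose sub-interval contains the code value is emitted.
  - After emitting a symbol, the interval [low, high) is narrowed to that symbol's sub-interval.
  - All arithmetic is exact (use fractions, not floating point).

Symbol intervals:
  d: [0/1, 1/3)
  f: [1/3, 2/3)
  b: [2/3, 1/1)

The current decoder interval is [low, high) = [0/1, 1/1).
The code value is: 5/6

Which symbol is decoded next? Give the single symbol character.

Answer: b

Derivation:
Interval width = high − low = 1/1 − 0/1 = 1/1
Scaled code = (code − low) / width = (5/6 − 0/1) / 1/1 = 5/6
  d: [0/1, 1/3) 
  f: [1/3, 2/3) 
  b: [2/3, 1/1) ← scaled code falls here ✓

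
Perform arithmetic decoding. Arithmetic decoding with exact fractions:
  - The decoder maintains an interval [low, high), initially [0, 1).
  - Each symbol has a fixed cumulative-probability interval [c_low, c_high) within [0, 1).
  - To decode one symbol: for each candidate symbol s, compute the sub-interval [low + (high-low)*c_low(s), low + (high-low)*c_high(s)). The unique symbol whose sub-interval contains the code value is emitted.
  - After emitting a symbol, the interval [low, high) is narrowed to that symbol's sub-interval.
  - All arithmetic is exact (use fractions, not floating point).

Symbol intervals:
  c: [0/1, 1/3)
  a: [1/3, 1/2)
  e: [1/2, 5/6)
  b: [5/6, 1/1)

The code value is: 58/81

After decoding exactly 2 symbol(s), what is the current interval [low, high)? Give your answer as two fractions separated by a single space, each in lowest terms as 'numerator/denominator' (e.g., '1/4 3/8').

Step 1: interval [0/1, 1/1), width = 1/1 - 0/1 = 1/1
  'c': [0/1 + 1/1*0/1, 0/1 + 1/1*1/3) = [0/1, 1/3)
  'a': [0/1 + 1/1*1/3, 0/1 + 1/1*1/2) = [1/3, 1/2)
  'e': [0/1 + 1/1*1/2, 0/1 + 1/1*5/6) = [1/2, 5/6) <- contains code 58/81
  'b': [0/1 + 1/1*5/6, 0/1 + 1/1*1/1) = [5/6, 1/1)
  emit 'e', narrow to [1/2, 5/6)
Step 2: interval [1/2, 5/6), width = 5/6 - 1/2 = 1/3
  'c': [1/2 + 1/3*0/1, 1/2 + 1/3*1/3) = [1/2, 11/18)
  'a': [1/2 + 1/3*1/3, 1/2 + 1/3*1/2) = [11/18, 2/3)
  'e': [1/2 + 1/3*1/2, 1/2 + 1/3*5/6) = [2/3, 7/9) <- contains code 58/81
  'b': [1/2 + 1/3*5/6, 1/2 + 1/3*1/1) = [7/9, 5/6)
  emit 'e', narrow to [2/3, 7/9)

Answer: 2/3 7/9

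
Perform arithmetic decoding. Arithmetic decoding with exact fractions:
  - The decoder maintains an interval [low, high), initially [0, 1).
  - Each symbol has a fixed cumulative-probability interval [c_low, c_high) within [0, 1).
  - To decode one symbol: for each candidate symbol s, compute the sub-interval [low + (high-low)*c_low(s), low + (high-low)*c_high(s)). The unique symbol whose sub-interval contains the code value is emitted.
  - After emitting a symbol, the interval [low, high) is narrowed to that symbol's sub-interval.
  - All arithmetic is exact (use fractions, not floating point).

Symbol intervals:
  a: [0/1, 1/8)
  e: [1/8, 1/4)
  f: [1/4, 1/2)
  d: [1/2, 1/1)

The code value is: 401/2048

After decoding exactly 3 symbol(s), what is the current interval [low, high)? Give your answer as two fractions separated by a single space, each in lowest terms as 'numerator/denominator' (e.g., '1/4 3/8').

Answer: 25/128 13/64

Derivation:
Step 1: interval [0/1, 1/1), width = 1/1 - 0/1 = 1/1
  'a': [0/1 + 1/1*0/1, 0/1 + 1/1*1/8) = [0/1, 1/8)
  'e': [0/1 + 1/1*1/8, 0/1 + 1/1*1/4) = [1/8, 1/4) <- contains code 401/2048
  'f': [0/1 + 1/1*1/4, 0/1 + 1/1*1/2) = [1/4, 1/2)
  'd': [0/1 + 1/1*1/2, 0/1 + 1/1*1/1) = [1/2, 1/1)
  emit 'e', narrow to [1/8, 1/4)
Step 2: interval [1/8, 1/4), width = 1/4 - 1/8 = 1/8
  'a': [1/8 + 1/8*0/1, 1/8 + 1/8*1/8) = [1/8, 9/64)
  'e': [1/8 + 1/8*1/8, 1/8 + 1/8*1/4) = [9/64, 5/32)
  'f': [1/8 + 1/8*1/4, 1/8 + 1/8*1/2) = [5/32, 3/16)
  'd': [1/8 + 1/8*1/2, 1/8 + 1/8*1/1) = [3/16, 1/4) <- contains code 401/2048
  emit 'd', narrow to [3/16, 1/4)
Step 3: interval [3/16, 1/4), width = 1/4 - 3/16 = 1/16
  'a': [3/16 + 1/16*0/1, 3/16 + 1/16*1/8) = [3/16, 25/128)
  'e': [3/16 + 1/16*1/8, 3/16 + 1/16*1/4) = [25/128, 13/64) <- contains code 401/2048
  'f': [3/16 + 1/16*1/4, 3/16 + 1/16*1/2) = [13/64, 7/32)
  'd': [3/16 + 1/16*1/2, 3/16 + 1/16*1/1) = [7/32, 1/4)
  emit 'e', narrow to [25/128, 13/64)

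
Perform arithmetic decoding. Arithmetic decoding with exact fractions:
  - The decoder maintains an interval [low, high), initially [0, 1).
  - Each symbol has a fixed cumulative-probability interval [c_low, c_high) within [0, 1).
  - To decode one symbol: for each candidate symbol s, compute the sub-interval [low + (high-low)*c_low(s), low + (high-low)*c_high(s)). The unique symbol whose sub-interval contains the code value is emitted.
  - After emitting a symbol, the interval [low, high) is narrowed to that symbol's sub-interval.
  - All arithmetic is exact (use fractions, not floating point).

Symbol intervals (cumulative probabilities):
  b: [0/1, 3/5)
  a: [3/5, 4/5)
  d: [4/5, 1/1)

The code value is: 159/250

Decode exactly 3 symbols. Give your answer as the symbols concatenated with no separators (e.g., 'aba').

Step 1: interval [0/1, 1/1), width = 1/1 - 0/1 = 1/1
  'b': [0/1 + 1/1*0/1, 0/1 + 1/1*3/5) = [0/1, 3/5)
  'a': [0/1 + 1/1*3/5, 0/1 + 1/1*4/5) = [3/5, 4/5) <- contains code 159/250
  'd': [0/1 + 1/1*4/5, 0/1 + 1/1*1/1) = [4/5, 1/1)
  emit 'a', narrow to [3/5, 4/5)
Step 2: interval [3/5, 4/5), width = 4/5 - 3/5 = 1/5
  'b': [3/5 + 1/5*0/1, 3/5 + 1/5*3/5) = [3/5, 18/25) <- contains code 159/250
  'a': [3/5 + 1/5*3/5, 3/5 + 1/5*4/5) = [18/25, 19/25)
  'd': [3/5 + 1/5*4/5, 3/5 + 1/5*1/1) = [19/25, 4/5)
  emit 'b', narrow to [3/5, 18/25)
Step 3: interval [3/5, 18/25), width = 18/25 - 3/5 = 3/25
  'b': [3/5 + 3/25*0/1, 3/5 + 3/25*3/5) = [3/5, 84/125) <- contains code 159/250
  'a': [3/5 + 3/25*3/5, 3/5 + 3/25*4/5) = [84/125, 87/125)
  'd': [3/5 + 3/25*4/5, 3/5 + 3/25*1/1) = [87/125, 18/25)
  emit 'b', narrow to [3/5, 84/125)

Answer: abb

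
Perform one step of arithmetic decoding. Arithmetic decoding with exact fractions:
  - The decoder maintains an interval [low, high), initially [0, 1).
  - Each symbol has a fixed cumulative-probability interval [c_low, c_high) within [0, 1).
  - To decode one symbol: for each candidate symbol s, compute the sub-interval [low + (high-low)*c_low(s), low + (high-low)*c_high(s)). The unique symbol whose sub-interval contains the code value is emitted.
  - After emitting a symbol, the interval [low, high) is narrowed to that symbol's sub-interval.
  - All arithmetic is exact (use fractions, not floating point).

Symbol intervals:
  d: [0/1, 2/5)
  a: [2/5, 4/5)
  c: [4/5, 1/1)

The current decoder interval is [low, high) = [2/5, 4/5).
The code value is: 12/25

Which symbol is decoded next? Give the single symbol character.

Answer: d

Derivation:
Interval width = high − low = 4/5 − 2/5 = 2/5
Scaled code = (code − low) / width = (12/25 − 2/5) / 2/5 = 1/5
  d: [0/1, 2/5) ← scaled code falls here ✓
  a: [2/5, 4/5) 
  c: [4/5, 1/1) 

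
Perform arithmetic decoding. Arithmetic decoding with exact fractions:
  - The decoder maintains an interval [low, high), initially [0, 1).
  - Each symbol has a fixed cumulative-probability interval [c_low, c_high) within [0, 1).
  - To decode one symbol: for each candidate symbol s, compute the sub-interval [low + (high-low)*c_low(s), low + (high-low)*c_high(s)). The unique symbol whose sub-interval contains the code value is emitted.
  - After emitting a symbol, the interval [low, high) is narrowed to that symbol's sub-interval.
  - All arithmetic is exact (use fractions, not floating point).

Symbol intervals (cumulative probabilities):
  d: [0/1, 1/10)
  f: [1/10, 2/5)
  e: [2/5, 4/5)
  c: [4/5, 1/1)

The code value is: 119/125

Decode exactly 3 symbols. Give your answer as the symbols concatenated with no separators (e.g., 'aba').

Answer: cec

Derivation:
Step 1: interval [0/1, 1/1), width = 1/1 - 0/1 = 1/1
  'd': [0/1 + 1/1*0/1, 0/1 + 1/1*1/10) = [0/1, 1/10)
  'f': [0/1 + 1/1*1/10, 0/1 + 1/1*2/5) = [1/10, 2/5)
  'e': [0/1 + 1/1*2/5, 0/1 + 1/1*4/5) = [2/5, 4/5)
  'c': [0/1 + 1/1*4/5, 0/1 + 1/1*1/1) = [4/5, 1/1) <- contains code 119/125
  emit 'c', narrow to [4/5, 1/1)
Step 2: interval [4/5, 1/1), width = 1/1 - 4/5 = 1/5
  'd': [4/5 + 1/5*0/1, 4/5 + 1/5*1/10) = [4/5, 41/50)
  'f': [4/5 + 1/5*1/10, 4/5 + 1/5*2/5) = [41/50, 22/25)
  'e': [4/5 + 1/5*2/5, 4/5 + 1/5*4/5) = [22/25, 24/25) <- contains code 119/125
  'c': [4/5 + 1/5*4/5, 4/5 + 1/5*1/1) = [24/25, 1/1)
  emit 'e', narrow to [22/25, 24/25)
Step 3: interval [22/25, 24/25), width = 24/25 - 22/25 = 2/25
  'd': [22/25 + 2/25*0/1, 22/25 + 2/25*1/10) = [22/25, 111/125)
  'f': [22/25 + 2/25*1/10, 22/25 + 2/25*2/5) = [111/125, 114/125)
  'e': [22/25 + 2/25*2/5, 22/25 + 2/25*4/5) = [114/125, 118/125)
  'c': [22/25 + 2/25*4/5, 22/25 + 2/25*1/1) = [118/125, 24/25) <- contains code 119/125
  emit 'c', narrow to [118/125, 24/25)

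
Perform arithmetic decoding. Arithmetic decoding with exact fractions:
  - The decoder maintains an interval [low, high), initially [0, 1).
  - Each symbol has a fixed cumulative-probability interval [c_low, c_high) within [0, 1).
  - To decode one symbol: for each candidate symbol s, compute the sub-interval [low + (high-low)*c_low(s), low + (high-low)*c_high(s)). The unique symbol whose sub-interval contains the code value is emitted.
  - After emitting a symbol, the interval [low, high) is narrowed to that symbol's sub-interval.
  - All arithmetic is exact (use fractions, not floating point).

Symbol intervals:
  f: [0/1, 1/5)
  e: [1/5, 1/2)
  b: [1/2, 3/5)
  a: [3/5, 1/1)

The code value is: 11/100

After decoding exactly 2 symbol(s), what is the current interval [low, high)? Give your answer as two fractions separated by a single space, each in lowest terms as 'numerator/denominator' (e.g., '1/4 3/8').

Step 1: interval [0/1, 1/1), width = 1/1 - 0/1 = 1/1
  'f': [0/1 + 1/1*0/1, 0/1 + 1/1*1/5) = [0/1, 1/5) <- contains code 11/100
  'e': [0/1 + 1/1*1/5, 0/1 + 1/1*1/2) = [1/5, 1/2)
  'b': [0/1 + 1/1*1/2, 0/1 + 1/1*3/5) = [1/2, 3/5)
  'a': [0/1 + 1/1*3/5, 0/1 + 1/1*1/1) = [3/5, 1/1)
  emit 'f', narrow to [0/1, 1/5)
Step 2: interval [0/1, 1/5), width = 1/5 - 0/1 = 1/5
  'f': [0/1 + 1/5*0/1, 0/1 + 1/5*1/5) = [0/1, 1/25)
  'e': [0/1 + 1/5*1/5, 0/1 + 1/5*1/2) = [1/25, 1/10)
  'b': [0/1 + 1/5*1/2, 0/1 + 1/5*3/5) = [1/10, 3/25) <- contains code 11/100
  'a': [0/1 + 1/5*3/5, 0/1 + 1/5*1/1) = [3/25, 1/5)
  emit 'b', narrow to [1/10, 3/25)

Answer: 1/10 3/25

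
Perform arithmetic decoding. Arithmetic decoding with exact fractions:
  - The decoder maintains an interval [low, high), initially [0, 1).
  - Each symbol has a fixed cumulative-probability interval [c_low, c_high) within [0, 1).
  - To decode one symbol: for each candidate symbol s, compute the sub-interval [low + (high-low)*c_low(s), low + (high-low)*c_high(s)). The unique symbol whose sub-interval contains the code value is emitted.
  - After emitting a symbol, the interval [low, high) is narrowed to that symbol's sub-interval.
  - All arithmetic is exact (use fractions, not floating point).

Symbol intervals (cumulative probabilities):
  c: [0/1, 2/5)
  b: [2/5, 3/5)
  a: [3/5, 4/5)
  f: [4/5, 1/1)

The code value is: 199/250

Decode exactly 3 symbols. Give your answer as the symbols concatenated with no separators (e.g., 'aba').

Answer: aff

Derivation:
Step 1: interval [0/1, 1/1), width = 1/1 - 0/1 = 1/1
  'c': [0/1 + 1/1*0/1, 0/1 + 1/1*2/5) = [0/1, 2/5)
  'b': [0/1 + 1/1*2/5, 0/1 + 1/1*3/5) = [2/5, 3/5)
  'a': [0/1 + 1/1*3/5, 0/1 + 1/1*4/5) = [3/5, 4/5) <- contains code 199/250
  'f': [0/1 + 1/1*4/5, 0/1 + 1/1*1/1) = [4/5, 1/1)
  emit 'a', narrow to [3/5, 4/5)
Step 2: interval [3/5, 4/5), width = 4/5 - 3/5 = 1/5
  'c': [3/5 + 1/5*0/1, 3/5 + 1/5*2/5) = [3/5, 17/25)
  'b': [3/5 + 1/5*2/5, 3/5 + 1/5*3/5) = [17/25, 18/25)
  'a': [3/5 + 1/5*3/5, 3/5 + 1/5*4/5) = [18/25, 19/25)
  'f': [3/5 + 1/5*4/5, 3/5 + 1/5*1/1) = [19/25, 4/5) <- contains code 199/250
  emit 'f', narrow to [19/25, 4/5)
Step 3: interval [19/25, 4/5), width = 4/5 - 19/25 = 1/25
  'c': [19/25 + 1/25*0/1, 19/25 + 1/25*2/5) = [19/25, 97/125)
  'b': [19/25 + 1/25*2/5, 19/25 + 1/25*3/5) = [97/125, 98/125)
  'a': [19/25 + 1/25*3/5, 19/25 + 1/25*4/5) = [98/125, 99/125)
  'f': [19/25 + 1/25*4/5, 19/25 + 1/25*1/1) = [99/125, 4/5) <- contains code 199/250
  emit 'f', narrow to [99/125, 4/5)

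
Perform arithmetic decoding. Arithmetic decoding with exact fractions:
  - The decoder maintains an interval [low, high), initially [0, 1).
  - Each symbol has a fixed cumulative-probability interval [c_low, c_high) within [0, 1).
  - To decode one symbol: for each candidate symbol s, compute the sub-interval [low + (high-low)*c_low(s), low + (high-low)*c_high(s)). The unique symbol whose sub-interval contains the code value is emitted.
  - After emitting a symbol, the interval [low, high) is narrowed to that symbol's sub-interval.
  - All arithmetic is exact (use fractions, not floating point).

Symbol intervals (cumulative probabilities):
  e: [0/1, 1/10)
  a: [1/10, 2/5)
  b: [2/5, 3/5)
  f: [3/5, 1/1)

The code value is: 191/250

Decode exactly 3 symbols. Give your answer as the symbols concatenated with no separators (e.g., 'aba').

Step 1: interval [0/1, 1/1), width = 1/1 - 0/1 = 1/1
  'e': [0/1 + 1/1*0/1, 0/1 + 1/1*1/10) = [0/1, 1/10)
  'a': [0/1 + 1/1*1/10, 0/1 + 1/1*2/5) = [1/10, 2/5)
  'b': [0/1 + 1/1*2/5, 0/1 + 1/1*3/5) = [2/5, 3/5)
  'f': [0/1 + 1/1*3/5, 0/1 + 1/1*1/1) = [3/5, 1/1) <- contains code 191/250
  emit 'f', narrow to [3/5, 1/1)
Step 2: interval [3/5, 1/1), width = 1/1 - 3/5 = 2/5
  'e': [3/5 + 2/5*0/1, 3/5 + 2/5*1/10) = [3/5, 16/25)
  'a': [3/5 + 2/5*1/10, 3/5 + 2/5*2/5) = [16/25, 19/25)
  'b': [3/5 + 2/5*2/5, 3/5 + 2/5*3/5) = [19/25, 21/25) <- contains code 191/250
  'f': [3/5 + 2/5*3/5, 3/5 + 2/5*1/1) = [21/25, 1/1)
  emit 'b', narrow to [19/25, 21/25)
Step 3: interval [19/25, 21/25), width = 21/25 - 19/25 = 2/25
  'e': [19/25 + 2/25*0/1, 19/25 + 2/25*1/10) = [19/25, 96/125) <- contains code 191/250
  'a': [19/25 + 2/25*1/10, 19/25 + 2/25*2/5) = [96/125, 99/125)
  'b': [19/25 + 2/25*2/5, 19/25 + 2/25*3/5) = [99/125, 101/125)
  'f': [19/25 + 2/25*3/5, 19/25 + 2/25*1/1) = [101/125, 21/25)
  emit 'e', narrow to [19/25, 96/125)

Answer: fbe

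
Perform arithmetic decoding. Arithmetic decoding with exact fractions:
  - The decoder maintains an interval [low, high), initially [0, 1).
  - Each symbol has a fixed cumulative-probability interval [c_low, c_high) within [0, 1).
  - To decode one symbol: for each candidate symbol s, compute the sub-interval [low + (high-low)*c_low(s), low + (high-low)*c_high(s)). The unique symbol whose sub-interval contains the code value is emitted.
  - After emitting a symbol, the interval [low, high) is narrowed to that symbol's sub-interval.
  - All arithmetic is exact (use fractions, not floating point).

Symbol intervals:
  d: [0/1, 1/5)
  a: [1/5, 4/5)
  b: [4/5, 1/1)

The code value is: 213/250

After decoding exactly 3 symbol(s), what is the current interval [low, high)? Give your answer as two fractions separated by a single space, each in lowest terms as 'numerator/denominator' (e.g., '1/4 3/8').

Step 1: interval [0/1, 1/1), width = 1/1 - 0/1 = 1/1
  'd': [0/1 + 1/1*0/1, 0/1 + 1/1*1/5) = [0/1, 1/5)
  'a': [0/1 + 1/1*1/5, 0/1 + 1/1*4/5) = [1/5, 4/5)
  'b': [0/1 + 1/1*4/5, 0/1 + 1/1*1/1) = [4/5, 1/1) <- contains code 213/250
  emit 'b', narrow to [4/5, 1/1)
Step 2: interval [4/5, 1/1), width = 1/1 - 4/5 = 1/5
  'd': [4/5 + 1/5*0/1, 4/5 + 1/5*1/5) = [4/5, 21/25)
  'a': [4/5 + 1/5*1/5, 4/5 + 1/5*4/5) = [21/25, 24/25) <- contains code 213/250
  'b': [4/5 + 1/5*4/5, 4/5 + 1/5*1/1) = [24/25, 1/1)
  emit 'a', narrow to [21/25, 24/25)
Step 3: interval [21/25, 24/25), width = 24/25 - 21/25 = 3/25
  'd': [21/25 + 3/25*0/1, 21/25 + 3/25*1/5) = [21/25, 108/125) <- contains code 213/250
  'a': [21/25 + 3/25*1/5, 21/25 + 3/25*4/5) = [108/125, 117/125)
  'b': [21/25 + 3/25*4/5, 21/25 + 3/25*1/1) = [117/125, 24/25)
  emit 'd', narrow to [21/25, 108/125)

Answer: 21/25 108/125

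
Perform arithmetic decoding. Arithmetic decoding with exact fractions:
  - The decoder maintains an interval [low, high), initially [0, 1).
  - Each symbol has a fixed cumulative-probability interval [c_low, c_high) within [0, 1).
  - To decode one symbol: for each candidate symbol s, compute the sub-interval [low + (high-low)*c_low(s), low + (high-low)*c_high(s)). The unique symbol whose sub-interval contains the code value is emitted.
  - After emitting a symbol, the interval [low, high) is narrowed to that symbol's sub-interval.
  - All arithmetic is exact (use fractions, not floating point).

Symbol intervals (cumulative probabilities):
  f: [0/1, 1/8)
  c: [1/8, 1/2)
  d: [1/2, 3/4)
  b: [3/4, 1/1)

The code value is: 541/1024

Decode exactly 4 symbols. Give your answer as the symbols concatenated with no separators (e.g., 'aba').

Step 1: interval [0/1, 1/1), width = 1/1 - 0/1 = 1/1
  'f': [0/1 + 1/1*0/1, 0/1 + 1/1*1/8) = [0/1, 1/8)
  'c': [0/1 + 1/1*1/8, 0/1 + 1/1*1/2) = [1/8, 1/2)
  'd': [0/1 + 1/1*1/2, 0/1 + 1/1*3/4) = [1/2, 3/4) <- contains code 541/1024
  'b': [0/1 + 1/1*3/4, 0/1 + 1/1*1/1) = [3/4, 1/1)
  emit 'd', narrow to [1/2, 3/4)
Step 2: interval [1/2, 3/4), width = 3/4 - 1/2 = 1/4
  'f': [1/2 + 1/4*0/1, 1/2 + 1/4*1/8) = [1/2, 17/32) <- contains code 541/1024
  'c': [1/2 + 1/4*1/8, 1/2 + 1/4*1/2) = [17/32, 5/8)
  'd': [1/2 + 1/4*1/2, 1/2 + 1/4*3/4) = [5/8, 11/16)
  'b': [1/2 + 1/4*3/4, 1/2 + 1/4*1/1) = [11/16, 3/4)
  emit 'f', narrow to [1/2, 17/32)
Step 3: interval [1/2, 17/32), width = 17/32 - 1/2 = 1/32
  'f': [1/2 + 1/32*0/1, 1/2 + 1/32*1/8) = [1/2, 129/256)
  'c': [1/2 + 1/32*1/8, 1/2 + 1/32*1/2) = [129/256, 33/64)
  'd': [1/2 + 1/32*1/2, 1/2 + 1/32*3/4) = [33/64, 67/128)
  'b': [1/2 + 1/32*3/4, 1/2 + 1/32*1/1) = [67/128, 17/32) <- contains code 541/1024
  emit 'b', narrow to [67/128, 17/32)
Step 4: interval [67/128, 17/32), width = 17/32 - 67/128 = 1/128
  'f': [67/128 + 1/128*0/1, 67/128 + 1/128*1/8) = [67/128, 537/1024)
  'c': [67/128 + 1/128*1/8, 67/128 + 1/128*1/2) = [537/1024, 135/256)
  'd': [67/128 + 1/128*1/2, 67/128 + 1/128*3/4) = [135/256, 271/512) <- contains code 541/1024
  'b': [67/128 + 1/128*3/4, 67/128 + 1/128*1/1) = [271/512, 17/32)
  emit 'd', narrow to [135/256, 271/512)

Answer: dfbd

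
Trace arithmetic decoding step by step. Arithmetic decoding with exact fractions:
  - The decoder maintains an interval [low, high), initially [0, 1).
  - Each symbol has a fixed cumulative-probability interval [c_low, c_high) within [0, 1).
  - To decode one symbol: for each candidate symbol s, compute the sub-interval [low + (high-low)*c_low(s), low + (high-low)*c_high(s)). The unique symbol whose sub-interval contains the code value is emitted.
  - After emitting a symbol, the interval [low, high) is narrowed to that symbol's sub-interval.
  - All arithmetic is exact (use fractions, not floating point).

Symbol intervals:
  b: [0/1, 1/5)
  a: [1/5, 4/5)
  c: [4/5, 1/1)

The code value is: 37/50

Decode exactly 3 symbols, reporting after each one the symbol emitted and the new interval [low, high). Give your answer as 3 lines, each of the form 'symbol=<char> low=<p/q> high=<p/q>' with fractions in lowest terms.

Step 1: interval [0/1, 1/1), width = 1/1 - 0/1 = 1/1
  'b': [0/1 + 1/1*0/1, 0/1 + 1/1*1/5) = [0/1, 1/5)
  'a': [0/1 + 1/1*1/5, 0/1 + 1/1*4/5) = [1/5, 4/5) <- contains code 37/50
  'c': [0/1 + 1/1*4/5, 0/1 + 1/1*1/1) = [4/5, 1/1)
  emit 'a', narrow to [1/5, 4/5)
Step 2: interval [1/5, 4/5), width = 4/5 - 1/5 = 3/5
  'b': [1/5 + 3/5*0/1, 1/5 + 3/5*1/5) = [1/5, 8/25)
  'a': [1/5 + 3/5*1/5, 1/5 + 3/5*4/5) = [8/25, 17/25)
  'c': [1/5 + 3/5*4/5, 1/5 + 3/5*1/1) = [17/25, 4/5) <- contains code 37/50
  emit 'c', narrow to [17/25, 4/5)
Step 3: interval [17/25, 4/5), width = 4/5 - 17/25 = 3/25
  'b': [17/25 + 3/25*0/1, 17/25 + 3/25*1/5) = [17/25, 88/125)
  'a': [17/25 + 3/25*1/5, 17/25 + 3/25*4/5) = [88/125, 97/125) <- contains code 37/50
  'c': [17/25 + 3/25*4/5, 17/25 + 3/25*1/1) = [97/125, 4/5)
  emit 'a', narrow to [88/125, 97/125)

Answer: symbol=a low=1/5 high=4/5
symbol=c low=17/25 high=4/5
symbol=a low=88/125 high=97/125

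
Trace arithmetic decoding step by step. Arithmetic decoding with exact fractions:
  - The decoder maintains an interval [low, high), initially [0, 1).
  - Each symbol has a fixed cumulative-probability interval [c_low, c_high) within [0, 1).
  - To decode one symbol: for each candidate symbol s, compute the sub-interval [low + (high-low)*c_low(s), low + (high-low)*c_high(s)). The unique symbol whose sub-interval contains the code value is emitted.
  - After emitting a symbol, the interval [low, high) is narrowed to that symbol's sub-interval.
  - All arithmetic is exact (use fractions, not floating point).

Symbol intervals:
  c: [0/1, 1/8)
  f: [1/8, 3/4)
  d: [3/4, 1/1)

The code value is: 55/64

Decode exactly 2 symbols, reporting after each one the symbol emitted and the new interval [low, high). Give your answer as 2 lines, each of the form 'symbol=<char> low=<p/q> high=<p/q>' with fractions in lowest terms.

Answer: symbol=d low=3/4 high=1/1
symbol=f low=25/32 high=15/16

Derivation:
Step 1: interval [0/1, 1/1), width = 1/1 - 0/1 = 1/1
  'c': [0/1 + 1/1*0/1, 0/1 + 1/1*1/8) = [0/1, 1/8)
  'f': [0/1 + 1/1*1/8, 0/1 + 1/1*3/4) = [1/8, 3/4)
  'd': [0/1 + 1/1*3/4, 0/1 + 1/1*1/1) = [3/4, 1/1) <- contains code 55/64
  emit 'd', narrow to [3/4, 1/1)
Step 2: interval [3/4, 1/1), width = 1/1 - 3/4 = 1/4
  'c': [3/4 + 1/4*0/1, 3/4 + 1/4*1/8) = [3/4, 25/32)
  'f': [3/4 + 1/4*1/8, 3/4 + 1/4*3/4) = [25/32, 15/16) <- contains code 55/64
  'd': [3/4 + 1/4*3/4, 3/4 + 1/4*1/1) = [15/16, 1/1)
  emit 'f', narrow to [25/32, 15/16)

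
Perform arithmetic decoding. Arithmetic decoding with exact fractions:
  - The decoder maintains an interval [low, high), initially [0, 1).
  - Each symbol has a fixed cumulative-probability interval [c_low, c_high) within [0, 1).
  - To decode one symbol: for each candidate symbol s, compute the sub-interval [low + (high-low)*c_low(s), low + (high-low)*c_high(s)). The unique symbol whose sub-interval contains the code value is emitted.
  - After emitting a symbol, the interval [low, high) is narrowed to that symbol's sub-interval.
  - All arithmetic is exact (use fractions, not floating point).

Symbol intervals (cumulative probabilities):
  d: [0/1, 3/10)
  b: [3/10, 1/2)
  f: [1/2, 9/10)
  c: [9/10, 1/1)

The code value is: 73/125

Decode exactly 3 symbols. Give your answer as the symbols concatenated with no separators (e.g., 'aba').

Step 1: interval [0/1, 1/1), width = 1/1 - 0/1 = 1/1
  'd': [0/1 + 1/1*0/1, 0/1 + 1/1*3/10) = [0/1, 3/10)
  'b': [0/1 + 1/1*3/10, 0/1 + 1/1*1/2) = [3/10, 1/2)
  'f': [0/1 + 1/1*1/2, 0/1 + 1/1*9/10) = [1/2, 9/10) <- contains code 73/125
  'c': [0/1 + 1/1*9/10, 0/1 + 1/1*1/1) = [9/10, 1/1)
  emit 'f', narrow to [1/2, 9/10)
Step 2: interval [1/2, 9/10), width = 9/10 - 1/2 = 2/5
  'd': [1/2 + 2/5*0/1, 1/2 + 2/5*3/10) = [1/2, 31/50) <- contains code 73/125
  'b': [1/2 + 2/5*3/10, 1/2 + 2/5*1/2) = [31/50, 7/10)
  'f': [1/2 + 2/5*1/2, 1/2 + 2/5*9/10) = [7/10, 43/50)
  'c': [1/2 + 2/5*9/10, 1/2 + 2/5*1/1) = [43/50, 9/10)
  emit 'd', narrow to [1/2, 31/50)
Step 3: interval [1/2, 31/50), width = 31/50 - 1/2 = 3/25
  'd': [1/2 + 3/25*0/1, 1/2 + 3/25*3/10) = [1/2, 67/125)
  'b': [1/2 + 3/25*3/10, 1/2 + 3/25*1/2) = [67/125, 14/25)
  'f': [1/2 + 3/25*1/2, 1/2 + 3/25*9/10) = [14/25, 76/125) <- contains code 73/125
  'c': [1/2 + 3/25*9/10, 1/2 + 3/25*1/1) = [76/125, 31/50)
  emit 'f', narrow to [14/25, 76/125)

Answer: fdf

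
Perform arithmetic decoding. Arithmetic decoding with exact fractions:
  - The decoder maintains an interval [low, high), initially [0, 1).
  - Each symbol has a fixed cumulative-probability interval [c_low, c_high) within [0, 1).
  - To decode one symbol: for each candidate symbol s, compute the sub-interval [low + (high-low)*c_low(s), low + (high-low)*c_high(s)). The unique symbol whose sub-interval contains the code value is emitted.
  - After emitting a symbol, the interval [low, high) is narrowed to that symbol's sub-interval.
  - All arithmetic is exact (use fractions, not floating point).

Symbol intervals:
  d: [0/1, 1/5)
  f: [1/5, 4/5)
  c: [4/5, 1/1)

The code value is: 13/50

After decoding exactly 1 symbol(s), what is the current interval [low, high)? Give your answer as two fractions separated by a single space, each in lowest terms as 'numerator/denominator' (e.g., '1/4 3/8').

Step 1: interval [0/1, 1/1), width = 1/1 - 0/1 = 1/1
  'd': [0/1 + 1/1*0/1, 0/1 + 1/1*1/5) = [0/1, 1/5)
  'f': [0/1 + 1/1*1/5, 0/1 + 1/1*4/5) = [1/5, 4/5) <- contains code 13/50
  'c': [0/1 + 1/1*4/5, 0/1 + 1/1*1/1) = [4/5, 1/1)
  emit 'f', narrow to [1/5, 4/5)

Answer: 1/5 4/5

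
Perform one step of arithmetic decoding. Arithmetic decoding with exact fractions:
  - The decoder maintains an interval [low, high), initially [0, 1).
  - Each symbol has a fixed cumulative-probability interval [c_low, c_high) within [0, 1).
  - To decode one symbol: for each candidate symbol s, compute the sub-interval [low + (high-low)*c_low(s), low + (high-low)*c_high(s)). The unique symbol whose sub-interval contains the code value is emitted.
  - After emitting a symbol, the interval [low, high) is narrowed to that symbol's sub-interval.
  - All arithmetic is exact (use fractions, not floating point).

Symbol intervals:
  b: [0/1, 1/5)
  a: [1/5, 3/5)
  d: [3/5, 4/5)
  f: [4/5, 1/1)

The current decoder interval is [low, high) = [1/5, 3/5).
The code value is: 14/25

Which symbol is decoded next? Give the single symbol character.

Interval width = high − low = 3/5 − 1/5 = 2/5
Scaled code = (code − low) / width = (14/25 − 1/5) / 2/5 = 9/10
  b: [0/1, 1/5) 
  a: [1/5, 3/5) 
  d: [3/5, 4/5) 
  f: [4/5, 1/1) ← scaled code falls here ✓

Answer: f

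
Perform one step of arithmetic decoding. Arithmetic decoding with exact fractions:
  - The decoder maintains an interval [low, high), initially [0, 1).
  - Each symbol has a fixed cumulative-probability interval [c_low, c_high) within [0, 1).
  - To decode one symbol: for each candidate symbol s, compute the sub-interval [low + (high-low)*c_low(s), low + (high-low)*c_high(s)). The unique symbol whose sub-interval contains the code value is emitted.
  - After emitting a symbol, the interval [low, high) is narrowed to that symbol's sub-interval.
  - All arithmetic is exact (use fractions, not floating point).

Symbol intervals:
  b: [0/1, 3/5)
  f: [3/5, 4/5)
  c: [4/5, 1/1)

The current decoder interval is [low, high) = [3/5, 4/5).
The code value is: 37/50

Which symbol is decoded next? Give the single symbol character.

Interval width = high − low = 4/5 − 3/5 = 1/5
Scaled code = (code − low) / width = (37/50 − 3/5) / 1/5 = 7/10
  b: [0/1, 3/5) 
  f: [3/5, 4/5) ← scaled code falls here ✓
  c: [4/5, 1/1) 

Answer: f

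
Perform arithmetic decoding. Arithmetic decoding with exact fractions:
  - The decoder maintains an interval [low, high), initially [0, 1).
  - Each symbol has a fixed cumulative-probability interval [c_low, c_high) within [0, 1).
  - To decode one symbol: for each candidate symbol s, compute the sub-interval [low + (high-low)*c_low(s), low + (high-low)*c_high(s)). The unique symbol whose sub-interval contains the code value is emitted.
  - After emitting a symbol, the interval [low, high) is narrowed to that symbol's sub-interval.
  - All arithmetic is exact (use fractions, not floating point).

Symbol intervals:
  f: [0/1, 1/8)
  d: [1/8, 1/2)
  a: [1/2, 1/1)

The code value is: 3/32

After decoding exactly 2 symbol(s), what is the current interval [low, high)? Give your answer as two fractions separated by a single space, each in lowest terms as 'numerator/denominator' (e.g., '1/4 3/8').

Step 1: interval [0/1, 1/1), width = 1/1 - 0/1 = 1/1
  'f': [0/1 + 1/1*0/1, 0/1 + 1/1*1/8) = [0/1, 1/8) <- contains code 3/32
  'd': [0/1 + 1/1*1/8, 0/1 + 1/1*1/2) = [1/8, 1/2)
  'a': [0/1 + 1/1*1/2, 0/1 + 1/1*1/1) = [1/2, 1/1)
  emit 'f', narrow to [0/1, 1/8)
Step 2: interval [0/1, 1/8), width = 1/8 - 0/1 = 1/8
  'f': [0/1 + 1/8*0/1, 0/1 + 1/8*1/8) = [0/1, 1/64)
  'd': [0/1 + 1/8*1/8, 0/1 + 1/8*1/2) = [1/64, 1/16)
  'a': [0/1 + 1/8*1/2, 0/1 + 1/8*1/1) = [1/16, 1/8) <- contains code 3/32
  emit 'a', narrow to [1/16, 1/8)

Answer: 1/16 1/8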